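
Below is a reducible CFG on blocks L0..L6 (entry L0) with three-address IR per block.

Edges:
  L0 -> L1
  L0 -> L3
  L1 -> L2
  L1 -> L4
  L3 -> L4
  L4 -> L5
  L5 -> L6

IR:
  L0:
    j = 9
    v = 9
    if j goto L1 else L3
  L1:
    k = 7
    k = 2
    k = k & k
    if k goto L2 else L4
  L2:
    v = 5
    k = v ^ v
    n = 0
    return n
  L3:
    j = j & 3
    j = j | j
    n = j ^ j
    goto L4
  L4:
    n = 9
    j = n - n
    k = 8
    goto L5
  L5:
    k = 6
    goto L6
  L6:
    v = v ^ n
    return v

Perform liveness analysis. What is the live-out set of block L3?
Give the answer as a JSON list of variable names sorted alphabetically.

Block summaries:
  L0: def={j,v} ue=∅
  L1: def={k} ue=∅
  L2: def={k,n,v} ue=∅
  L3: def={j,n} ue={j}
  L4: def={j,k,n} ue=∅
  L5: def={k} ue=∅
  L6: def={v} ue={n,v}

Liveness:
  L0 li=∅ lo={j,v}
  L1 li={v} lo={v}
  L2 li=∅ lo=∅
  L3 li={j,v} lo={v}
  L4 li={v} lo={n,v}
  L5 li={n,v} lo={n,v}
  L6 li={n,v} lo=∅

live-out(L3) = ["v"]

Answer: ["v"]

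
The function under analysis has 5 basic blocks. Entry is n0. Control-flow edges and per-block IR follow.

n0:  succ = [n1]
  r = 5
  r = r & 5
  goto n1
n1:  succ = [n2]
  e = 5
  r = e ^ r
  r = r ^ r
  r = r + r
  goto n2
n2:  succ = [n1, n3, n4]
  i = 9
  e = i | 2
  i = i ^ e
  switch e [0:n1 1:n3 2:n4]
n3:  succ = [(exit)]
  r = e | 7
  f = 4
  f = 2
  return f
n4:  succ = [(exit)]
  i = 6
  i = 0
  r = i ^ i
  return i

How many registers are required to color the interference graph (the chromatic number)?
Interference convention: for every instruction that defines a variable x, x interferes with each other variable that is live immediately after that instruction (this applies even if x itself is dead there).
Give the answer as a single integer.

Answer: 3

Derivation:
def/use:
  n0 def {r} use ∅
  n1 def {e,r} use {r}
  n2 def {e,i} use ∅
  n3 def {f,r} use {e}
  n4 def {i,r} use ∅

Backward fixpoint:
  n0: in=∅ out={r}
  n1: in={r} out={r}
  n2: in={r} out={e,r}
  n3: in={e} out=∅
  n4: in=∅ out=∅

Conflict graph:
  e↔{i,r}
  f↔∅
  i↔{e,r}
  r↔{e,i}

Colouring:
  lower bound: {e,i,r} mutually conflict ⇒ χ ≥ 3
  assign e→c0 f→c0 i→c1 r→c2 — no edge inside a register ⇒ χ ≤ 3
  χ = 3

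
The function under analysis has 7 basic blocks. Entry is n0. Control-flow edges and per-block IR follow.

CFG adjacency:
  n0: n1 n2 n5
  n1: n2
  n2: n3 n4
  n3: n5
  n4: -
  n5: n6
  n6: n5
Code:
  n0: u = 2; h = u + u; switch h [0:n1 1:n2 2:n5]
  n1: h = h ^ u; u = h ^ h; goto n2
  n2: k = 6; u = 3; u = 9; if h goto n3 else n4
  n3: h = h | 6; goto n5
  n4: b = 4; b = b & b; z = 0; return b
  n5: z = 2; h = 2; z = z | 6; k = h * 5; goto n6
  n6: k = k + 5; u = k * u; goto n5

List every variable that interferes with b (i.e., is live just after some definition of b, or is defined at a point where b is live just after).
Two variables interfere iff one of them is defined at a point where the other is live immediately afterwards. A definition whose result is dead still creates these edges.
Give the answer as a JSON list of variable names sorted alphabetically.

Answer: ["z"]

Working:
def/use:
  n0: def={h,u} ue=∅
  n1: def={h,u} ue={h,u}
  n2: def={k,u} ue={h}
  n3: def={h} ue={h}
  n4: def={b,z} ue=∅
  n5: def={h,k,z} ue=∅
  n6: def={k,u} ue={k,u}

Backward fixpoint:
  live n0: ∅→{h,u}
  live n1: {h,u}→{h}
  live n2: {h}→{h,u}
  live n3: {h,u}→{u}
  live n4: ∅→∅
  live n5: {u}→{k,u}
  live n6: {k,u}→{u}

Interfere edges:
  b↔{z}
  h↔{k,u,z}
  k↔{h,u}
  u↔{h,k,z}
  z↔{b,h,u}

N(b) = ["z"]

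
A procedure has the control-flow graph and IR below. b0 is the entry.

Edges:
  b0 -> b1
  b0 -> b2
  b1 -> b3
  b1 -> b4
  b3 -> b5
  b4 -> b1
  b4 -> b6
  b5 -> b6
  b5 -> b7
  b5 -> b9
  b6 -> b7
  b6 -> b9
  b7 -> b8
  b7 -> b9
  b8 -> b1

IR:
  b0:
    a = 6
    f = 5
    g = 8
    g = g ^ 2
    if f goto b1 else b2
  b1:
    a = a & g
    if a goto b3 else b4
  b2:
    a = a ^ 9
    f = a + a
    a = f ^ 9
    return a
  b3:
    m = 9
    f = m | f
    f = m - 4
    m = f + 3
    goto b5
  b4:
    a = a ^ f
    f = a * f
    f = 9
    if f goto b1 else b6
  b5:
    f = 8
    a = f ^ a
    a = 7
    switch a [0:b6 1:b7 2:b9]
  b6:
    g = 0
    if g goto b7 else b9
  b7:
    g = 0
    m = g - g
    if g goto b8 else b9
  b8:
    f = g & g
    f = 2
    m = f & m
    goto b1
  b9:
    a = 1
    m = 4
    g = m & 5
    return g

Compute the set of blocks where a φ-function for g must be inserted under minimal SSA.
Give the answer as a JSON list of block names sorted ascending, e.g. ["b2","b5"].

Answer: ["b1", "b7", "b9"]

Analysis:
idom tree: b1←b0 b2←b0 b3←b1 b4←b1 b5←b3 b6←b1 b7←b1 b8←b7 b9←b1
Dom at joins:
  b1: preds {b0,b4,b8}: {b0} ∩ {b0,b1,b4} ∩ {b0,b1,b7,b8} = {b0}; idom=b0
  b6: preds {b4,b5}: {b0,b1,b4} ∩ {b0,b1,b3,b5} = {b0,b1}; idom=b1
  b7: preds {b5,b6}: {b0,b1,b3,b5} ∩ {b0,b1,b6} = {b0,b1}; idom=b1
  b9: preds {b5,b6,b7}: {b0,b1,b3,b5} ∩ {b0,b1,b6} ∩ {b0,b1,b7} = {b0,b1}; idom=b1

DF walk-up:
  b1←b0: walk · to b0
  b1←b4: walk b4→b1 to b0
  b1←b8: walk b8→b7→b1 to b0
  b6←b4: walk b4 to b1
  b6←b5: walk b5→b3 to b1
  b7←b5: walk b5→b3 to b1
  b7←b6: walk b6 to b1
  b9←b5: walk b5→b3 to b1
  b9←b6: walk b6 to b1
  b9←b7: walk b7 to b1
  DF(b0)=∅
  DF(b1)={b1}
  DF(b2)=∅
  DF(b3)={b6,b7,b9}
  DF(b4)={b1,b6}
  DF(b5)={b6,b7,b9}
  DF(b6)={b7,b9}
  DF(b7)={b1,b9}
  DF(b8)={b1}
  DF(b9)=∅

φ for g: defs {b0,b6,b7,b9}
  DF⁺ = {b1,b7,b9}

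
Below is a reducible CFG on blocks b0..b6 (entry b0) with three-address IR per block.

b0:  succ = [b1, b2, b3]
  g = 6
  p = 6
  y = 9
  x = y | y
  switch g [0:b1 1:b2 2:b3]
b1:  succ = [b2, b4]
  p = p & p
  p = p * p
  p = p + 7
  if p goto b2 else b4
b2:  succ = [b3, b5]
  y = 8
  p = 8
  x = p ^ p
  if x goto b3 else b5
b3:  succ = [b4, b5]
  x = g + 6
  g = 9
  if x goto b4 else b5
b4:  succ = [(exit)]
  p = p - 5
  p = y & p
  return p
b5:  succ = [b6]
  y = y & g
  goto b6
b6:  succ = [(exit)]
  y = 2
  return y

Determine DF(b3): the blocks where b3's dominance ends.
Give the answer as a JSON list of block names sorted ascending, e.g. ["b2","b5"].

idom tree: b1←b0 b2←b0 b3←b0 b4←b0 b5←b0 b6←b5
Dom at joins:
  b2: preds {b0,b1}: {b0} ∩ {b0,b1} = {b0}; idom=b0
  b3: preds {b0,b2}: {b0} ∩ {b0,b2} = {b0}; idom=b0
  b4: preds {b1,b3}: {b0,b1} ∩ {b0,b3} = {b0}; idom=b0
  b5: preds {b2,b3}: {b0,b2} ∩ {b0,b3} = {b0}; idom=b0

DF walk-up:
  join b2 pred b0: · stop@b0
  join b2 pred b1: b1 stop@b0
  join b3 pred b0: · stop@b0
  join b3 pred b2: b2 stop@b0
  join b4 pred b1: b1 stop@b0
  join b4 pred b3: b3 stop@b0
  join b5 pred b2: b2 stop@b0
  join b5 pred b3: b3 stop@b0
  DF(b0)=∅
  DF(b1)={b2,b4}
  DF(b2)={b3,b5}
  DF(b3)={b4,b5}
  DF(b4)=∅
  DF(b5)=∅
  DF(b6)=∅

DF(b3) = ["b4", "b5"]

Answer: ["b4", "b5"]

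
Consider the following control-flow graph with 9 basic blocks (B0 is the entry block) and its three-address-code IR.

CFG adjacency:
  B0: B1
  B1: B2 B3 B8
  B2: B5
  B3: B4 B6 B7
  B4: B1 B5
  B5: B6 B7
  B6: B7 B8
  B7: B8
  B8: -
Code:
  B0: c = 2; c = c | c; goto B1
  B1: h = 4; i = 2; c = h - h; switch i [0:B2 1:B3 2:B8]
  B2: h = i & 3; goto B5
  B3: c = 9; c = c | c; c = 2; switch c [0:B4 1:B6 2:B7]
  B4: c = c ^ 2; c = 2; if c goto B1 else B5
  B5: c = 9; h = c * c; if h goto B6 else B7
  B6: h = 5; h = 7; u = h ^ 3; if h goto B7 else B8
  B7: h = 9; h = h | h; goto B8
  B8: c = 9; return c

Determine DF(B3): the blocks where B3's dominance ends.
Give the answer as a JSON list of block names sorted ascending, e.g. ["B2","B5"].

idom tree: B1←B0 B2←B1 B3←B1 B4←B3 B5←B1 B6←B1 B7←B1 B8←B1
Join-block Dom:
  B1: preds {B0,B4}: {B0} ∩ {B0,B1,B3,B4} = {B0}; idom=B0
  B5: preds {B2,B4}: {B0,B1,B2} ∩ {B0,B1,B3,B4} = {B0,B1}; idom=B1
  B6: preds {B3,B5}: {B0,B1,B3} ∩ {B0,B1,B5} = {B0,B1}; idom=B1
  B7: preds {B3,B5,B6}: {B0,B1,B3} ∩ {B0,B1,B5} ∩ {B0,B1,B6} = {B0,B1}; idom=B1
  B8: preds {B1,B6,B7}: {B0,B1} ∩ {B0,B1,B6} ∩ {B0,B1,B7} = {B0,B1}; idom=B1

DF walk-up:
  B1←B0: walk · to B0
  B1←B4: walk B4→B3→B1 to B0
  B5←B2: walk B2 to B1
  B5←B4: walk B4→B3 to B1
  B6←B3: walk B3 to B1
  B6←B5: walk B5 to B1
  B7←B3: walk B3 to B1
  B7←B5: walk B5 to B1
  B7←B6: walk B6 to B1
  B8←B1: walk · to B1
  B8←B6: walk B6 to B1
  B8←B7: walk B7 to B1
  DF(B0)=∅
  DF(B1)={B1}
  DF(B2)={B5}
  DF(B3)={B1,B5,B6,B7}
  DF(B4)={B1,B5}
  DF(B5)={B6,B7}
  DF(B6)={B7,B8}
  DF(B7)={B8}
  DF(B8)=∅

DF(B3) = ["B1", "B5", "B6", "B7"]

Answer: ["B1", "B5", "B6", "B7"]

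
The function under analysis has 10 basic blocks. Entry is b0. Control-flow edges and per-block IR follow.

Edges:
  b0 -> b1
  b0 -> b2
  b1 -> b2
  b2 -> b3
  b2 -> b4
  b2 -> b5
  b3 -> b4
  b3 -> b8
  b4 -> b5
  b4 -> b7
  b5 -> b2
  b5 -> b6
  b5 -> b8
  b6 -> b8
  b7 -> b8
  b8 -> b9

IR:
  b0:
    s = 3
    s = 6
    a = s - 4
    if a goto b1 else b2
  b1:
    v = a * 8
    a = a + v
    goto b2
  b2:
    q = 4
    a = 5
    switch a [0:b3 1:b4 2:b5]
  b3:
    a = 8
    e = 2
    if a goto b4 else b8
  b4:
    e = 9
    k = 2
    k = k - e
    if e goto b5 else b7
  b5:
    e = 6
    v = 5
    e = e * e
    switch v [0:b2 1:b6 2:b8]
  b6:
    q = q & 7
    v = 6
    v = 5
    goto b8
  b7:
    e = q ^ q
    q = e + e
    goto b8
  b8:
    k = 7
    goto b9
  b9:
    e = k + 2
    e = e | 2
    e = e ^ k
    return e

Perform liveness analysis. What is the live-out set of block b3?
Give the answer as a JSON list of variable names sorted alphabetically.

Answer: ["q"]

Working:
def/use:
  b0: {a,s} / ∅
  b1: {a,v} / {a}
  b2: {a,q} / ∅
  b3: {a,e} / ∅
  b4: {e,k} / ∅
  b5: {e,v} / ∅
  b6: {q,v} / {q}
  b7: {e,q} / {q}
  b8: {k} / ∅
  b9: {e} / {k}

Liveness:
  b0: in=∅ out={a}
  b1: in={a} out=∅
  b2: in=∅ out={q}
  b3: in={q} out={q}
  b4: in={q} out={q}
  b5: in={q} out={q}
  b6: in={q} out=∅
  b7: in={q} out=∅
  b8: in=∅ out={k}
  b9: in={k} out=∅

live-out(b3) = ["q"]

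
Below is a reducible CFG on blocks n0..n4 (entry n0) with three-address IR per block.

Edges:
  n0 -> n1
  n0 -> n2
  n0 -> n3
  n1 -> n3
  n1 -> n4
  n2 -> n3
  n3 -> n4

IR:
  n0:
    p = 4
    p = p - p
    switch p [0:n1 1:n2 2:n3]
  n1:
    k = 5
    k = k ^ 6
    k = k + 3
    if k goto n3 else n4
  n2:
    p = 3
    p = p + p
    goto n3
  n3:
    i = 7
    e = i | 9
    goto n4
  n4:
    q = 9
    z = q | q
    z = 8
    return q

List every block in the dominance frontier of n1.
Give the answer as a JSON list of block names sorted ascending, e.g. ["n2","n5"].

Answer: ["n3", "n4"]

Analysis:
idom tree: n1←n0 n2←n0 n3←n0 n4←n0
Dom∩ at merges:
  n3: preds {n0,n1,n2}: {n0} ∩ {n0,n1} ∩ {n0,n2} = {n0}; idom=n0
  n4: preds {n1,n3}: {n0,n1} ∩ {n0,n3} = {n0}; idom=n0

DF walk-up:
  n3←n0: walk · to n0
  n3←n1: walk n1 to n0
  n3←n2: walk n2 to n0
  n4←n1: walk n1 to n0
  n4←n3: walk n3 to n0
  n0 → ∅
  n1 → {n3,n4}
  n2 → {n3}
  n3 → {n4}
  n4 → ∅

DF(n1) = ["n3", "n4"]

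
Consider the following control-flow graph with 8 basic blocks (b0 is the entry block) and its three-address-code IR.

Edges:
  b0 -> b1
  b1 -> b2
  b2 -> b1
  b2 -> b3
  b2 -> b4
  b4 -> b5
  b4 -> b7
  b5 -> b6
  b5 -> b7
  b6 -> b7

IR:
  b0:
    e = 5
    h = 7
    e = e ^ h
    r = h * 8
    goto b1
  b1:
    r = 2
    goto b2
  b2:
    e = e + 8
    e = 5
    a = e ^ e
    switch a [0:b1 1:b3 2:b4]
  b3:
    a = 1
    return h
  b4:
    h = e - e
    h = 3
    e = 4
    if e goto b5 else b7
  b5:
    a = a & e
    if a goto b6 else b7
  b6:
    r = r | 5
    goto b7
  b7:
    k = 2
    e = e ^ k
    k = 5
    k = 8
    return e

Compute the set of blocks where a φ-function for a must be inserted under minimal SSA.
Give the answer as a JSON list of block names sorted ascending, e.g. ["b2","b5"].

idom tree: b1←b0 b2←b1 b3←b2 b4←b2 b5←b4 b6←b5 b7←b4
Dom at joins:
  b1: preds {b0,b2}: {b0} ∩ {b0,b1,b2} = {b0}; idom=b0
  b7: preds {b4,b5,b6}: {b0,b1,b2,b4} ∩ {b0,b1,b2,b4,b5} ∩ {b0,b1,b2,b4,b5,b6} = {b0,b1,b2,b4}; idom=b4

Frontier:
  join b1 pred b0: · stop@b0
  join b1 pred b2: b2→b1 stop@b0
  join b7 pred b4: · stop@b4
  join b7 pred b5: b5 stop@b4
  join b7 pred b6: b6→b5 stop@b4
  DF(b0)=∅
  DF(b1)={b1}
  DF(b2)={b1}
  DF(b3)=∅
  DF(b4)=∅
  DF(b5)={b7}
  DF(b6)={b7}
  DF(b7)=∅

φ for a: defs {b2,b3,b5}
  DF⁺ = {b1,b7}

Answer: ["b1", "b7"]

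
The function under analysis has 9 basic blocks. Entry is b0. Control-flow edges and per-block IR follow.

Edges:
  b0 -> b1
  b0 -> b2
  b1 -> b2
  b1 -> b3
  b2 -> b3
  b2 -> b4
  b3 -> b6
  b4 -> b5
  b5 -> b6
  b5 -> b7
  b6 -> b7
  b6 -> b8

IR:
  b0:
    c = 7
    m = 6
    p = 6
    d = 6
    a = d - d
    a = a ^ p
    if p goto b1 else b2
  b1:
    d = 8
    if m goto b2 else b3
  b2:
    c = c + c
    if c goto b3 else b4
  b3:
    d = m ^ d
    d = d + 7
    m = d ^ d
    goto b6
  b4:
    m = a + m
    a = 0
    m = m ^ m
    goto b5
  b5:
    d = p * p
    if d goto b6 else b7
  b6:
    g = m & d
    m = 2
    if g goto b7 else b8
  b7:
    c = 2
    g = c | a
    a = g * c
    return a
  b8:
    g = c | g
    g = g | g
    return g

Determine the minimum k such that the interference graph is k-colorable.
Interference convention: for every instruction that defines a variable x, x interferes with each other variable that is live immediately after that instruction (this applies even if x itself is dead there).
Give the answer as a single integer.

Block summaries:
  b0: def={a,c,d,m,p} ue=∅
  b1: def={d} ue={m}
  b2: def={c} ue={c}
  b3: def={d,m} ue={d,m}
  b4: def={a,m} ue={a,m}
  b5: def={d} ue={p}
  b6: def={g,m} ue={d,m}
  b7: def={a,c,g} ue={a}
  b8: def={g} ue={c,g}

Liveness:
  b0: in=∅ out={a,c,d,m,p}
  b1: in={a,c,m,p} out={a,c,d,m,p}
  b2: in={a,c,d,m,p} out={a,c,d,m,p}
  b3: in={a,c,d,m} out={a,c,d,m}
  b4: in={a,c,m,p} out={a,c,m,p}
  b5: in={a,c,m,p} out={a,c,d,m}
  b6: in={a,c,d,m} out={a,c,g}
  b7: in={a} out=∅
  b8: in={c,g} out=∅

Interfere edges:
  a↔{c,d,g,m,p}
  c↔{a,d,g,m,p}
  d↔{a,c,m,p}
  g↔{a,c,m}
  m↔{a,c,d,g,p}
  p↔{a,c,d,m}

Chromatic number:
  {a,c,d,m,p} pairwise interfere (5-clique) ⇒ χ ≥ 5
  5-colouring: r0={a}  r1={c}  r2={m}  r3={d,g}  r4={p}
  χ = 5

Answer: 5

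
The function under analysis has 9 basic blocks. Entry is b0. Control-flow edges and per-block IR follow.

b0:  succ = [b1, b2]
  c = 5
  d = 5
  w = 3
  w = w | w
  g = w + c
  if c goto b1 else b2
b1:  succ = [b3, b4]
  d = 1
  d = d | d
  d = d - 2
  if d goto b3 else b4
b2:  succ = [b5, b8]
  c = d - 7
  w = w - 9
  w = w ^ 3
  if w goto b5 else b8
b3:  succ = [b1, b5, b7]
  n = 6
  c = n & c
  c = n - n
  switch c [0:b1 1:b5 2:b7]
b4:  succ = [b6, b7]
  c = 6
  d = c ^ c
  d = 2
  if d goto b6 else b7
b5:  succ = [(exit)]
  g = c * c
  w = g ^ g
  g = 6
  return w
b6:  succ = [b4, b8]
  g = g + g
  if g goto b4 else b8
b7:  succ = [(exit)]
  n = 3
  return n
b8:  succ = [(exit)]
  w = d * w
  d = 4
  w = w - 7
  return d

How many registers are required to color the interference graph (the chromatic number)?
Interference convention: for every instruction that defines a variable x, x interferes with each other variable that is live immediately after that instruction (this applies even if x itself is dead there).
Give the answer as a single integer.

Answer: 4

Working:
Block summaries:
  b0: def={c,d,g,w} ue=∅
  b1: def={d} ue=∅
  b2: def={c,w} ue={d,w}
  b3: def={c,n} ue={c}
  b4: def={c,d} ue=∅
  b5: def={g,w} ue={c}
  b6: def={g} ue={g}
  b7: def={n} ue=∅
  b8: def={d,w} ue={d,w}

Liveness:
  live b0: ∅→{c,d,g,w}
  live b1: {c,g,w}→{c,g,w}
  live b2: {d,w}→{c,d,w}
  live b3: {c,g,w}→{c,g,w}
  live b4: {g,w}→{d,g,w}
  live b5: {c}→∅
  live b6: {d,g,w}→{d,g,w}
  live b7: ∅→∅
  live b8: {d,w}→∅

Interfere edges:
  c↔{d,g,n,w}
  d↔{c,g,w}
  g↔{c,d,n,w}
  n↔{c,g,w}
  w↔{c,d,g,n}

Colouring:
  {c,d,g,w} pairwise interfere (4-clique) ⇒ χ ≥ 4
  assign c→r0 d→r3 g→r1 n→r3 w→r2 — no edge inside a register ⇒ χ ≤ 4
  χ = 4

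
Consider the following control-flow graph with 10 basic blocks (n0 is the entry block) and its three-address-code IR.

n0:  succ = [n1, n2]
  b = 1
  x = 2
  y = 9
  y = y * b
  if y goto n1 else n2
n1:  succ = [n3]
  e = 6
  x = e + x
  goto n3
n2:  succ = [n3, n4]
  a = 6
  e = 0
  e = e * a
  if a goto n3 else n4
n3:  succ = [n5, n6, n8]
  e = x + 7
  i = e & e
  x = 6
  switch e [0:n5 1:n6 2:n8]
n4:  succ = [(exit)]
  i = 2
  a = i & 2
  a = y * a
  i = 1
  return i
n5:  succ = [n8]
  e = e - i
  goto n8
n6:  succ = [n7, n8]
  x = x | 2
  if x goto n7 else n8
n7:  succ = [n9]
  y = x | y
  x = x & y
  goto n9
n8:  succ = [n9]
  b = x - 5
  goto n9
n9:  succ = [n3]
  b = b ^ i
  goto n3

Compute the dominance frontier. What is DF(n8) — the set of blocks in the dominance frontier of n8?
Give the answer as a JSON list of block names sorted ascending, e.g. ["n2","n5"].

idom tree: n1←n0 n2←n0 n3←n0 n4←n2 n5←n3 n6←n3 n7←n6 n8←n3 n9←n3
Join-block Dom:
  n3: preds {n1,n2,n9}: {n0,n1} ∩ {n0,n2} ∩ {n0,n3,n9} = {n0}; idom=n0
  n8: preds {n3,n5,n6}: {n0,n3} ∩ {n0,n3,n5} ∩ {n0,n3,n6} = {n0,n3}; idom=n3
  n9: preds {n7,n8}: {n0,n3,n6,n7} ∩ {n0,n3,n8} = {n0,n3}; idom=n3

DF walk-up:
  n3←n1: walk n1 to n0
  n3←n2: walk n2 to n0
  n3←n9: walk n9→n3 to n0
  n8←n3: walk · to n3
  n8←n5: walk n5 to n3
  n8←n6: walk n6 to n3
  n9←n7: walk n7→n6 to n3
  n9←n8: walk n8 to n3
  n0: DF=∅
  n1: DF={n3}
  n2: DF={n3}
  n3: DF={n3}
  n4: DF=∅
  n5: DF={n8}
  n6: DF={n8,n9}
  n7: DF={n9}
  n8: DF={n9}
  n9: DF={n3}

DF(n8) = ["n9"]

Answer: ["n9"]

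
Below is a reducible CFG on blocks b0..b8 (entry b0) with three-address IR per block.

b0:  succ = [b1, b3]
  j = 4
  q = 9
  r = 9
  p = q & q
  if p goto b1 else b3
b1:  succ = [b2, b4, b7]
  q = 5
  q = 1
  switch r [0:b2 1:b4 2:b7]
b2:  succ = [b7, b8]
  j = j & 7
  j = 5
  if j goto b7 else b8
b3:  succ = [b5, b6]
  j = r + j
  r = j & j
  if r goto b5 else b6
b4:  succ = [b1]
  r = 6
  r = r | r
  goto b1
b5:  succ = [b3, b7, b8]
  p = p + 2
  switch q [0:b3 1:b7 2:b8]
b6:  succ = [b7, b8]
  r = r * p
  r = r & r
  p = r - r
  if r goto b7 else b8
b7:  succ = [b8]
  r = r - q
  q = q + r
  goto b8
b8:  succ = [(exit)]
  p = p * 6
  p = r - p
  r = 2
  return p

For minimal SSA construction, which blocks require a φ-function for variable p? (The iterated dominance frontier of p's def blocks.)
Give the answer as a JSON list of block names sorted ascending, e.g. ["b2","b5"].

idom tree: b1←b0 b2←b1 b3←b0 b4←b1 b5←b3 b6←b3 b7←b0 b8←b0
Join-block Dom:
  b1: preds {b0,b4}: {b0} ∩ {b0,b1,b4} = {b0}; idom=b0
  b3: preds {b0,b5}: {b0} ∩ {b0,b3,b5} = {b0}; idom=b0
  b7: preds {b1,b2,b5,b6}: {b0,b1} ∩ {b0,b1,b2} ∩ {b0,b3,b5} ∩ {b0,b3,b6} = {b0}; idom=b0
  b8: preds {b2,b5,b6,b7}: {b0,b1,b2} ∩ {b0,b3,b5} ∩ {b0,b3,b6} ∩ {b0,b7} = {b0}; idom=b0

Frontier:
  join b1 pred b0: · stop@b0
  join b1 pred b4: b4→b1 stop@b0
  join b3 pred b0: · stop@b0
  join b3 pred b5: b5→b3 stop@b0
  join b7 pred b1: b1 stop@b0
  join b7 pred b2: b2→b1 stop@b0
  join b7 pred b5: b5→b3 stop@b0
  join b7 pred b6: b6→b3 stop@b0
  join b8 pred b2: b2→b1 stop@b0
  join b8 pred b5: b5→b3 stop@b0
  join b8 pred b6: b6→b3 stop@b0
  join b8 pred b7: b7 stop@b0
  b0: DF=∅
  b1: DF={b1,b7,b8}
  b2: DF={b7,b8}
  b3: DF={b3,b7,b8}
  b4: DF={b1}
  b5: DF={b3,b7,b8}
  b6: DF={b7,b8}
  b7: DF={b8}
  b8: DF=∅

φ for p: defs {b0,b5,b6,b8}
  DF⁺ = {b3,b7,b8}

Answer: ["b3", "b7", "b8"]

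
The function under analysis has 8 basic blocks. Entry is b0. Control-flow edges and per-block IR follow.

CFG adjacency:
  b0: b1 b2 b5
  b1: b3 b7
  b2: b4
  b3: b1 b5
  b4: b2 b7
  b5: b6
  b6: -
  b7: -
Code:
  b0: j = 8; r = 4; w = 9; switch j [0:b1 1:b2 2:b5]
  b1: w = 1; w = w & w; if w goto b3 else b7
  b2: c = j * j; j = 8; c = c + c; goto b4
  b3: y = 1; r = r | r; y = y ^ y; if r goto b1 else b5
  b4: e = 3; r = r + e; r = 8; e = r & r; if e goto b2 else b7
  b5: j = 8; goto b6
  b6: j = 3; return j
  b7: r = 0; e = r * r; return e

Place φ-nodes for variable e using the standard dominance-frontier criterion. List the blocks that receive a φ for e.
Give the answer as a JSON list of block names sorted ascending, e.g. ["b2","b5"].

idom tree: b1←b0 b2←b0 b3←b1 b4←b2 b5←b0 b6←b5 b7←b0
Dom at joins:
  b1: preds {b0,b3}: {b0} ∩ {b0,b1,b3} = {b0}; idom=b0
  b2: preds {b0,b4}: {b0} ∩ {b0,b2,b4} = {b0}; idom=b0
  b5: preds {b0,b3}: {b0} ∩ {b0,b1,b3} = {b0}; idom=b0
  b7: preds {b1,b4}: {b0,b1} ∩ {b0,b2,b4} = {b0}; idom=b0

Frontier:
  b1←b0: walk · to b0
  b1←b3: walk b3→b1 to b0
  b2←b0: walk · to b0
  b2←b4: walk b4→b2 to b0
  b5←b0: walk · to b0
  b5←b3: walk b3→b1 to b0
  b7←b1: walk b1 to b0
  b7←b4: walk b4→b2 to b0
  b0 → ∅
  b1 → {b1,b5,b7}
  b2 → {b2,b7}
  b3 → {b1,b5}
  b4 → {b2,b7}
  b5 → ∅
  b6 → ∅
  b7 → ∅

φ for e: defs {b4,b7}
  DF⁺ = {b2,b7}

Answer: ["b2", "b7"]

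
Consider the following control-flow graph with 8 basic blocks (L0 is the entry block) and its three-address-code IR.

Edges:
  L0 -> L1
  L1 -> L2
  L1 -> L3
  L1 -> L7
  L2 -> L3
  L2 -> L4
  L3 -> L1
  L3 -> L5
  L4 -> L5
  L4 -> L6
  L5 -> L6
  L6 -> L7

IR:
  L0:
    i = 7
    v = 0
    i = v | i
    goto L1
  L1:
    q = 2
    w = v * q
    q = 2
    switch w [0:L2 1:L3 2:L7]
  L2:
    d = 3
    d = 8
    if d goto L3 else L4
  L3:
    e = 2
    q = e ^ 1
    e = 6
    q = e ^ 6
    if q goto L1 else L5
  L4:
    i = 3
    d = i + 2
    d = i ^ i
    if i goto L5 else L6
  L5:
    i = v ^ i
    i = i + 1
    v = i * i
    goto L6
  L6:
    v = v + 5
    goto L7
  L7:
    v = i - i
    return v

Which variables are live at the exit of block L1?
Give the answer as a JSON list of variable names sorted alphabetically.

Block summaries:
  L0: {i,v} / ∅
  L1: {q,w} / {v}
  L2: {d} / ∅
  L3: {e,q} / ∅
  L4: {d,i} / ∅
  L5: {i,v} / {i,v}
  L6: {v} / {v}
  L7: {v} / {i}

Liveness:
  L0 li=∅ lo={i,v}
  L1 li={i,v} lo={i,v}
  L2 li={i,v} lo={i,v}
  L3 li={i,v} lo={i,v}
  L4 li={v} lo={i,v}
  L5 li={i,v} lo={i,v}
  L6 li={i,v} lo={i}
  L7 li={i} lo=∅

live-out(L1) = ["i", "v"]

Answer: ["i", "v"]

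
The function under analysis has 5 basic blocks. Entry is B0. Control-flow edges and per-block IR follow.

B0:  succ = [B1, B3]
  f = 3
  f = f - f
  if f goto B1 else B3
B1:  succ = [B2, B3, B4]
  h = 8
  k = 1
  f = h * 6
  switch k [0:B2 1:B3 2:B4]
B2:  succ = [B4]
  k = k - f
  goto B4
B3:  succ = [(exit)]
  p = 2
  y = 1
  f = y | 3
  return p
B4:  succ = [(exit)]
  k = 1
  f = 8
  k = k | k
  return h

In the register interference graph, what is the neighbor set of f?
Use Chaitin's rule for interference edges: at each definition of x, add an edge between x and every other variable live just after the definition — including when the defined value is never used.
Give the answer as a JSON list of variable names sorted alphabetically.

Answer: ["h", "k", "p"]

Analysis:
Per-block:
  B0: def={f} ue=∅
  B1: def={f,h,k} ue=∅
  B2: def={k} ue={f,k}
  B3: def={f,p,y} ue=∅
  B4: def={f,k} ue={h}

Liveness:
  B0 li=∅ lo=∅
  B1 li=∅ lo={f,h,k}
  B2 li={f,h,k} lo={h}
  B3 li=∅ lo=∅
  B4 li={h} lo=∅

Interference:
  f↔{h,k,p}
  h↔{f,k}
  k↔{f,h}
  p↔{f,y}
  y↔{p}

N(f) = ["h", "k", "p"]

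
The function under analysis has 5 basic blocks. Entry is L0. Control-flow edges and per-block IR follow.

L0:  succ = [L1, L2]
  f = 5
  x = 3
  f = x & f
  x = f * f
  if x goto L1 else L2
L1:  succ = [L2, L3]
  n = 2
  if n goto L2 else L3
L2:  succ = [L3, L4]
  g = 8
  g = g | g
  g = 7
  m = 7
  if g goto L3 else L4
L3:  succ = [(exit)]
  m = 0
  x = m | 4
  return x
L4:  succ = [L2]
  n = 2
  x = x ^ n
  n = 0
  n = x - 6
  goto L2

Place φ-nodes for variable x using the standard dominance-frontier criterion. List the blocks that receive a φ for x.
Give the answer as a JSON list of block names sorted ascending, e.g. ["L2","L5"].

Answer: ["L2", "L3"]

Derivation:
idom tree: L1←L0 L2←L0 L3←L0 L4←L2
Join-block Dom:
  L2: preds {L0,L1,L4}: {L0} ∩ {L0,L1} ∩ {L0,L2,L4} = {L0}; idom=L0
  L3: preds {L1,L2}: {L0,L1} ∩ {L0,L2} = {L0}; idom=L0

Frontier:
  join L2 pred L0: · stop@L0
  join L2 pred L1: L1 stop@L0
  join L2 pred L4: L4→L2 stop@L0
  join L3 pred L1: L1 stop@L0
  join L3 pred L2: L2 stop@L0
  L0 → ∅
  L1 → {L2,L3}
  L2 → {L2,L3}
  L3 → ∅
  L4 → {L2}

φ for x: defs {L0,L3,L4}
  DF⁺ = {L2,L3}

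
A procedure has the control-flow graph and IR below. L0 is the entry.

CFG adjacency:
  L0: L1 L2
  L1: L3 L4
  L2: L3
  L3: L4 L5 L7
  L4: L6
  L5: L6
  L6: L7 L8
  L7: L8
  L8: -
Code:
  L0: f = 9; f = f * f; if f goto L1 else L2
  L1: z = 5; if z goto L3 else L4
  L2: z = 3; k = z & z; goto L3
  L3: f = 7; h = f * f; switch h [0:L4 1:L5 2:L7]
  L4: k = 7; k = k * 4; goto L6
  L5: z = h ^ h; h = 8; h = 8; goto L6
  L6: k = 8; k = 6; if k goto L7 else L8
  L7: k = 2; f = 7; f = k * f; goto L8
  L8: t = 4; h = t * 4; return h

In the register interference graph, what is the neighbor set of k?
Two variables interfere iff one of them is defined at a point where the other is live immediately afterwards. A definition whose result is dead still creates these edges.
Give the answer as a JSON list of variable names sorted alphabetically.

def/use:
  L0: {f} / ∅
  L1: {z} / ∅
  L2: {k,z} / ∅
  L3: {f,h} / ∅
  L4: {k} / ∅
  L5: {h,z} / {h}
  L6: {k} / ∅
  L7: {f,k} / ∅
  L8: {h,t} / ∅

Backward fixpoint:
  L0: in=∅ out=∅
  L1: in=∅ out=∅
  L2: in=∅ out=∅
  L3: in=∅ out={h}
  L4: in=∅ out=∅
  L5: in={h} out=∅
  L6: in=∅ out=∅
  L7: in=∅ out=∅
  L8: in=∅ out=∅

Conflict graph:
  f: {k}
  h: ∅
  k: {f}
  t: ∅
  z: ∅

N(k) = ["f"]

Answer: ["f"]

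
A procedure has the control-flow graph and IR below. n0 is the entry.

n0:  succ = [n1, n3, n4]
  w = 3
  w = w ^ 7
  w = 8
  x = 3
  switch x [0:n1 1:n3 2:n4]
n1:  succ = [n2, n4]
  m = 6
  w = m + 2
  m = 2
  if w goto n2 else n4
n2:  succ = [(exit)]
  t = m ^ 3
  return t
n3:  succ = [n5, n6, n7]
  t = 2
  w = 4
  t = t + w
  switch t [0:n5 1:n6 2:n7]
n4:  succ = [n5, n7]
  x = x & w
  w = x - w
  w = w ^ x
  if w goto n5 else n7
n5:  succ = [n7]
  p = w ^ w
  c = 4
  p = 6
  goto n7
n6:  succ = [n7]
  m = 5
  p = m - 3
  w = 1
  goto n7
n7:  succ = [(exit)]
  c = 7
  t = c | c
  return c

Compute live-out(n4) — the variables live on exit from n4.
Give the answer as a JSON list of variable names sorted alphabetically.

Answer: ["w"]

Working:
def/use:
  n0: {w,x} / ∅
  n1: {m,w} / ∅
  n2: {t} / {m}
  n3: {t,w} / ∅
  n4: {w,x} / {w,x}
  n5: {c,p} / {w}
  n6: {m,p,w} / ∅
  n7: {c,t} / ∅

Live sets:
  live n0: ∅→{w,x}
  live n1: {x}→{m,w,x}
  live n2: {m}→∅
  live n3: ∅→{w}
  live n4: {w,x}→{w}
  live n5: {w}→∅
  live n6: ∅→∅
  live n7: ∅→∅

live-out(n4) = ["w"]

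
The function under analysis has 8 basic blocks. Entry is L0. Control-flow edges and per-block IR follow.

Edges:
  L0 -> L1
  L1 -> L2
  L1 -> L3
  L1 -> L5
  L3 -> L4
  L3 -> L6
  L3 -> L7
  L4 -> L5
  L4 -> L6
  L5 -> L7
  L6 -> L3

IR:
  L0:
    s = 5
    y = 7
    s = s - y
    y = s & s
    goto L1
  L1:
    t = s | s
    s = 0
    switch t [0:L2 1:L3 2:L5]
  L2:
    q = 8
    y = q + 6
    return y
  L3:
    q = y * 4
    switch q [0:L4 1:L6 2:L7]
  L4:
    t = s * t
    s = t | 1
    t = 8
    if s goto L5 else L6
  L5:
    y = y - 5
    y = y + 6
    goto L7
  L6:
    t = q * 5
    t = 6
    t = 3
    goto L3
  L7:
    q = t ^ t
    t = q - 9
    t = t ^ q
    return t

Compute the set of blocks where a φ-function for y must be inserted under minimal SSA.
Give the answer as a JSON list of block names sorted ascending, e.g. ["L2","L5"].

Answer: ["L7"]

Derivation:
idom tree: L1←L0 L2←L1 L3←L1 L4←L3 L5←L1 L6←L3 L7←L1
Dom∩ at merges:
  L3: preds {L1,L6}: {L0,L1} ∩ {L0,L1,L3,L6} = {L0,L1}; idom=L1
  L5: preds {L1,L4}: {L0,L1} ∩ {L0,L1,L3,L4} = {L0,L1}; idom=L1
  L6: preds {L3,L4}: {L0,L1,L3} ∩ {L0,L1,L3,L4} = {L0,L1,L3}; idom=L3
  L7: preds {L3,L5}: {L0,L1,L3} ∩ {L0,L1,L5} = {L0,L1}; idom=L1

Frontier:
  join L3 pred L1: · stop@L1
  join L3 pred L6: L6→L3 stop@L1
  join L5 pred L1: · stop@L1
  join L5 pred L4: L4→L3 stop@L1
  join L6 pred L3: · stop@L3
  join L6 pred L4: L4 stop@L3
  join L7 pred L3: L3 stop@L1
  join L7 pred L5: L5 stop@L1
  L0 → ∅
  L1 → ∅
  L2 → ∅
  L3 → {L3,L5,L7}
  L4 → {L5,L6}
  L5 → {L7}
  L6 → {L3}
  L7 → ∅

φ for y: defs {L0,L2,L5}
  DF⁺ = {L7}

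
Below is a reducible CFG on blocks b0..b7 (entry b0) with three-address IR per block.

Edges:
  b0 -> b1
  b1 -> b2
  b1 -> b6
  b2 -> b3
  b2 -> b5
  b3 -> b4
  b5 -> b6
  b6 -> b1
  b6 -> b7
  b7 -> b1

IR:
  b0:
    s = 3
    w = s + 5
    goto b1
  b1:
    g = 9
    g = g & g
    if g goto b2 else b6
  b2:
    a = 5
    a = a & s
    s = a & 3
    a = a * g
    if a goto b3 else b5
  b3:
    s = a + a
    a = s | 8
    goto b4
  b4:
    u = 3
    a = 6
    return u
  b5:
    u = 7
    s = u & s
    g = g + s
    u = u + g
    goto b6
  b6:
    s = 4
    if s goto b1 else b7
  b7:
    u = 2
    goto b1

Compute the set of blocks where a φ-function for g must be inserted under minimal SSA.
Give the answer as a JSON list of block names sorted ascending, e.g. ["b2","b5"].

idom tree: b1←b0 b2←b1 b3←b2 b4←b3 b5←b2 b6←b1 b7←b6
Dom at joins:
  b1: preds {b0,b6,b7}: {b0} ∩ {b0,b1,b6} ∩ {b0,b1,b6,b7} = {b0}; idom=b0
  b6: preds {b1,b5}: {b0,b1} ∩ {b0,b1,b2,b5} = {b0,b1}; idom=b1

Frontier:
  b1←b0: walk · to b0
  b1←b6: walk b6→b1 to b0
  b1←b7: walk b7→b6→b1 to b0
  b6←b1: walk · to b1
  b6←b5: walk b5→b2 to b1
  b0 → ∅
  b1 → {b1}
  b2 → {b6}
  b3 → ∅
  b4 → ∅
  b5 → {b6}
  b6 → {b1}
  b7 → {b1}

φ for g: defs {b1,b5}
  DF⁺ = {b1,b6}

Answer: ["b1", "b6"]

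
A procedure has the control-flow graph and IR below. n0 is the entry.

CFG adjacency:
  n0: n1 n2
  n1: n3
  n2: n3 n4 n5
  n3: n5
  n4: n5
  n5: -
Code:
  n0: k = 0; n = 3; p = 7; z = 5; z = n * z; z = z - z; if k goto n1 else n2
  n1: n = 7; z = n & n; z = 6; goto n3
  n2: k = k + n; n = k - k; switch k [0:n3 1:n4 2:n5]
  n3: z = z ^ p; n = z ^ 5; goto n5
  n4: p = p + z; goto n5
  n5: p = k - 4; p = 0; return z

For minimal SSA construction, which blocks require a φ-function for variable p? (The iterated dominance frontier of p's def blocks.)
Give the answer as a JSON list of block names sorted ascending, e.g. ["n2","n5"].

idom tree: n1←n0 n2←n0 n3←n0 n4←n2 n5←n0
Dom at joins:
  n3: preds {n1,n2}: {n0,n1} ∩ {n0,n2} = {n0}; idom=n0
  n5: preds {n2,n3,n4}: {n0,n2} ∩ {n0,n3} ∩ {n0,n2,n4} = {n0}; idom=n0

DF derivation:
  join n3 pred n1: n1 stop@n0
  join n3 pred n2: n2 stop@n0
  join n5 pred n2: n2 stop@n0
  join n5 pred n3: n3 stop@n0
  join n5 pred n4: n4→n2 stop@n0
  DF(n0)=∅
  DF(n1)={n3}
  DF(n2)={n3,n5}
  DF(n3)={n5}
  DF(n4)={n5}
  DF(n5)=∅

φ for p: defs {n0,n4,n5}
  DF⁺ = {n5}

Answer: ["n5"]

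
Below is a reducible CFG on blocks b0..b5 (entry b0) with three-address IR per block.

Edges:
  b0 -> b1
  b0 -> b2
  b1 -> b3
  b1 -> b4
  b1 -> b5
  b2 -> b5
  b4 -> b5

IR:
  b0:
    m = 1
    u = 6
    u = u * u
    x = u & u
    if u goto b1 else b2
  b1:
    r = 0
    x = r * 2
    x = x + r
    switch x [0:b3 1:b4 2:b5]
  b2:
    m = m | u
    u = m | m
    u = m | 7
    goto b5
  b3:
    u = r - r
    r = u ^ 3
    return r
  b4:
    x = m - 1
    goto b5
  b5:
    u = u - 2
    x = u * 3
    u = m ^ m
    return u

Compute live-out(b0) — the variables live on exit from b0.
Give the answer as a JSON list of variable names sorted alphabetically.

def/use:
  b0: def={m,u,x} ue=∅
  b1: def={r,x} ue=∅
  b2: def={m,u} ue={m,u}
  b3: def={r,u} ue={r}
  b4: def={x} ue={m}
  b5: def={u,x} ue={m,u}

Liveness:
  b0 li=∅ lo={m,u}
  b1 li={m,u} lo={m,r,u}
  b2 li={m,u} lo={m,u}
  b3 li={r} lo=∅
  b4 li={m,u} lo={m,u}
  b5 li={m,u} lo=∅

live-out(b0) = ["m", "u"]

Answer: ["m", "u"]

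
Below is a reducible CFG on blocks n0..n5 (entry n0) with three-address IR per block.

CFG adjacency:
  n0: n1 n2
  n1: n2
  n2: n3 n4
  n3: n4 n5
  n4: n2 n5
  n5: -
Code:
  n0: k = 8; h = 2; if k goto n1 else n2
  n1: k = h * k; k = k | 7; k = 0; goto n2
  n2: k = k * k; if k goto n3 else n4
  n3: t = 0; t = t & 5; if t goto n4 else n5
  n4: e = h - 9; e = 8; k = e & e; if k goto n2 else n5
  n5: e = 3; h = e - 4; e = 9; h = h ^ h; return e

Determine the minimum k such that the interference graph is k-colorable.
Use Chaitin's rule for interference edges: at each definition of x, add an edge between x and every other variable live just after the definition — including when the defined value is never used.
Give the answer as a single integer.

Per-block:
  n0: def={h,k} ue=∅
  n1: def={k} ue={h,k}
  n2: def={k} ue={k}
  n3: def={t} ue=∅
  n4: def={e,k} ue={h}
  n5: def={e,h} ue=∅

Live sets:
  live n0: ∅→{h,k}
  live n1: {h,k}→{h,k}
  live n2: {h,k}→{h}
  live n3: {h}→{h}
  live n4: {h}→{h,k}
  live n5: ∅→∅

Conflict graph:
  e — {h}
  h — {e,k,t}
  k — {h}
  t — {h}

Colouring:
  lower bound: {e,h} mutually conflict ⇒ χ ≥ 2
  2-colouring: c0={h}  c1={e,k,t}
  χ = 2

Answer: 2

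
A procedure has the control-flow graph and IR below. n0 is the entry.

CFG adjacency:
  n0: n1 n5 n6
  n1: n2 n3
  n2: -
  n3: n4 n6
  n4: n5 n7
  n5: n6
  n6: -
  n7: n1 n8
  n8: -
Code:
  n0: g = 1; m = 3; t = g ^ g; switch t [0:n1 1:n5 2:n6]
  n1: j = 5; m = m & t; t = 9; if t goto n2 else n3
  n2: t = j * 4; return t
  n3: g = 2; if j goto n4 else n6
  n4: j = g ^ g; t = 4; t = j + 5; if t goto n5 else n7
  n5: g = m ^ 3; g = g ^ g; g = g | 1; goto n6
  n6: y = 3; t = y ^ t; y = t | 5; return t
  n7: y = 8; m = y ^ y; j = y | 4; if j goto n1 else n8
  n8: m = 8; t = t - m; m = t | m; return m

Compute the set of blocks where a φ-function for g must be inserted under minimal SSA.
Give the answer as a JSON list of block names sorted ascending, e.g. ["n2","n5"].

Answer: ["n1", "n5", "n6"]

Analysis:
idom tree: n1←n0 n2←n1 n3←n1 n4←n3 n5←n0 n6←n0 n7←n4 n8←n7
Join-block Dom:
  n1: preds {n0,n7}: {n0} ∩ {n0,n1,n3,n4,n7} = {n0}; idom=n0
  n5: preds {n0,n4}: {n0} ∩ {n0,n1,n3,n4} = {n0}; idom=n0
  n6: preds {n0,n3,n5}: {n0} ∩ {n0,n1,n3} ∩ {n0,n5} = {n0}; idom=n0

DF derivation:
  join n1 pred n0: · stop@n0
  join n1 pred n7: n7→n4→n3→n1 stop@n0
  join n5 pred n0: · stop@n0
  join n5 pred n4: n4→n3→n1 stop@n0
  join n6 pred n0: · stop@n0
  join n6 pred n3: n3→n1 stop@n0
  join n6 pred n5: n5 stop@n0
  n0: DF=∅
  n1: DF={n1,n5,n6}
  n2: DF=∅
  n3: DF={n1,n5,n6}
  n4: DF={n1,n5}
  n5: DF={n6}
  n6: DF=∅
  n7: DF={n1}
  n8: DF=∅

φ for g: defs {n0,n3,n5}
  DF⁺ = {n1,n5,n6}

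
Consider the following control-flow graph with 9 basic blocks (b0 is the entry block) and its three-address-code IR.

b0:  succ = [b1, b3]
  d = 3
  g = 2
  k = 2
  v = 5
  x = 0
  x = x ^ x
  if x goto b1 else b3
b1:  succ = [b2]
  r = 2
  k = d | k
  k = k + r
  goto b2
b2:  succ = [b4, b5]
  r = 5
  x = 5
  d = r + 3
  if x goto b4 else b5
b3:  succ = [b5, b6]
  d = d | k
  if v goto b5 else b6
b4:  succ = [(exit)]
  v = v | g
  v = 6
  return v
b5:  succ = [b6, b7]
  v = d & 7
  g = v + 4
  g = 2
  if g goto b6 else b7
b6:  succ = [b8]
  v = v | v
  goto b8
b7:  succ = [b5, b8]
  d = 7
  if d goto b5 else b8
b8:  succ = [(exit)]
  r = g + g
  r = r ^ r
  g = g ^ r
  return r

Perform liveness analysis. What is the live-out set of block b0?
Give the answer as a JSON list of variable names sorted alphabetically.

Answer: ["d", "g", "k", "v"]

Working:
Per-block:
  b0: {d,g,k,v,x} / ∅
  b1: {k,r} / {d,k}
  b2: {d,r,x} / ∅
  b3: {d} / {d,k,v}
  b4: {v} / {g,v}
  b5: {g,v} / {d}
  b6: {v} / {v}
  b7: {d} / ∅
  b8: {g,r} / {g}

Live sets:
  b0: in=∅ out={d,g,k,v}
  b1: in={d,g,k,v} out={g,v}
  b2: in={g,v} out={d,g,v}
  b3: in={d,g,k,v} out={d,g,v}
  b4: in={g,v} out=∅
  b5: in={d} out={g,v}
  b6: in={g,v} out={g}
  b7: in={g} out={d,g}
  b8: in={g} out=∅

live-out(b0) = ["d", "g", "k", "v"]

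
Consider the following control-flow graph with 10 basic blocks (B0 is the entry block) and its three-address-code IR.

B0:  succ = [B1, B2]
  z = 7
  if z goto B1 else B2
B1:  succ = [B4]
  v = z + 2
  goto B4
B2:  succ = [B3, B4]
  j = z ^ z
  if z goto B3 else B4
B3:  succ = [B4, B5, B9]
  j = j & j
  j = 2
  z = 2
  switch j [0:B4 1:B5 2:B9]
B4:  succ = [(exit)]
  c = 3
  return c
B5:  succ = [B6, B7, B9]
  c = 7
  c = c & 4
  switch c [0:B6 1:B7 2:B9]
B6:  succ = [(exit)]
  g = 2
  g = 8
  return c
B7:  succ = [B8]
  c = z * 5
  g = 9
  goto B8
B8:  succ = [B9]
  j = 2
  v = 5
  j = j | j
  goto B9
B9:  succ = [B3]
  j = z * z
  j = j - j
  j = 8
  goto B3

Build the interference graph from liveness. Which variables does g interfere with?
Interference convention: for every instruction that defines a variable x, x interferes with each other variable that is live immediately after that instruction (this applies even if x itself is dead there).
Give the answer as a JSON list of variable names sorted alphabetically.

Answer: ["c", "z"]

Analysis:
Block summaries:
  B0 def {z} use ∅
  B1 def {v} use {z}
  B2 def {j} use {z}
  B3 def {j,z} use {j}
  B4 def {c} use ∅
  B5 def {c} use ∅
  B6 def {g} use {c}
  B7 def {c,g} use {z}
  B8 def {j,v} use ∅
  B9 def {j} use {z}

Backward fixpoint:
  B0: in=∅ out={z}
  B1: in={z} out=∅
  B2: in={z} out={j}
  B3: in={j} out={z}
  B4: in=∅ out=∅
  B5: in={z} out={c,z}
  B6: in={c} out=∅
  B7: in={z} out={z}
  B8: in={z} out={z}
  B9: in={z} out={j}

Conflict graph:
  c — {g,z}
  g — {c,z}
  j — {v,z}
  v — {j,z}
  z — {c,g,j,v}

N(g) = ["c", "z"]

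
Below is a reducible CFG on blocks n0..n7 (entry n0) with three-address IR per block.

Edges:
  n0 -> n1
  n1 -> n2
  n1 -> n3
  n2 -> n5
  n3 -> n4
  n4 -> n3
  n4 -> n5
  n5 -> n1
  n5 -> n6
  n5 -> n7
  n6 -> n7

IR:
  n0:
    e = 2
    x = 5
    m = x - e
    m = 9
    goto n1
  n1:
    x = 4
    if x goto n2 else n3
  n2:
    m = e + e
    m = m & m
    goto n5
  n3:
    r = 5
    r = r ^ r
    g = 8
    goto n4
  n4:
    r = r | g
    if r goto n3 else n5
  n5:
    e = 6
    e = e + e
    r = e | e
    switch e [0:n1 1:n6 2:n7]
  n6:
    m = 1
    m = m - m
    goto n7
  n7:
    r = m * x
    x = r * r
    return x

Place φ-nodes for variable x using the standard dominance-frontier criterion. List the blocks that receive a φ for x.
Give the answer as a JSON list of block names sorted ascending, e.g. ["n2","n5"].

idom tree: n1←n0 n2←n1 n3←n1 n4←n3 n5←n1 n6←n5 n7←n5
Dom∩ at merges:
  n1: preds {n0,n5}: {n0} ∩ {n0,n1,n5} = {n0}; idom=n0
  n3: preds {n1,n4}: {n0,n1} ∩ {n0,n1,n3,n4} = {n0,n1}; idom=n1
  n5: preds {n2,n4}: {n0,n1,n2} ∩ {n0,n1,n3,n4} = {n0,n1}; idom=n1
  n7: preds {n5,n6}: {n0,n1,n5} ∩ {n0,n1,n5,n6} = {n0,n1,n5}; idom=n5

DF walk-up:
  n1←n0: walk · to n0
  n1←n5: walk n5→n1 to n0
  n3←n1: walk · to n1
  n3←n4: walk n4→n3 to n1
  n5←n2: walk n2 to n1
  n5←n4: walk n4→n3 to n1
  n7←n5: walk · to n5
  n7←n6: walk n6 to n5
  DF(n0)=∅
  DF(n1)={n1}
  DF(n2)={n5}
  DF(n3)={n3,n5}
  DF(n4)={n3,n5}
  DF(n5)={n1}
  DF(n6)={n7}
  DF(n7)=∅

φ for x: defs {n0,n1,n7}
  DF⁺ = {n1}

Answer: ["n1"]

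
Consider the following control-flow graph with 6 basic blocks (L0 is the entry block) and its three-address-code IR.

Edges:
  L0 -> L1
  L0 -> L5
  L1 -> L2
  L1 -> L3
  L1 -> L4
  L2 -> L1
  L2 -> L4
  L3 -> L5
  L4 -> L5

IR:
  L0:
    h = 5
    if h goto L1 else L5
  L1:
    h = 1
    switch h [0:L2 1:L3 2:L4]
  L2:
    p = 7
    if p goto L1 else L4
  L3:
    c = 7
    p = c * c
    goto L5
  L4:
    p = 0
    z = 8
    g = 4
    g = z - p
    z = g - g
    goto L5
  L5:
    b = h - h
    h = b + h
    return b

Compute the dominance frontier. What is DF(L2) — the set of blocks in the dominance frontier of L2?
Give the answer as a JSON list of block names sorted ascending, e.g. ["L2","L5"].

Answer: ["L1", "L4"]

Analysis:
idom tree: L1←L0 L2←L1 L3←L1 L4←L1 L5←L0
Dom at joins:
  L1: preds {L0,L2}: {L0} ∩ {L0,L1,L2} = {L0}; idom=L0
  L4: preds {L1,L2}: {L0,L1} ∩ {L0,L1,L2} = {L0,L1}; idom=L1
  L5: preds {L0,L3,L4}: {L0} ∩ {L0,L1,L3} ∩ {L0,L1,L4} = {L0}; idom=L0

Frontier:
  L1←L0: walk · to L0
  L1←L2: walk L2→L1 to L0
  L4←L1: walk · to L1
  L4←L2: walk L2 to L1
  L5←L0: walk · to L0
  L5←L3: walk L3→L1 to L0
  L5←L4: walk L4→L1 to L0
  L0 → ∅
  L1 → {L1,L5}
  L2 → {L1,L4}
  L3 → {L5}
  L4 → {L5}
  L5 → ∅

DF(L2) = ["L1", "L4"]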